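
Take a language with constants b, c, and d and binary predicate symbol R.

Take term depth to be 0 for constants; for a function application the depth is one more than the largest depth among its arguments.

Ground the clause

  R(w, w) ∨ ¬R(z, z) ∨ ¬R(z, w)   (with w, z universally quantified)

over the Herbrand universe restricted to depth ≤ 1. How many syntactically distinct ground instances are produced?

Ground terms of depth ≤ 1:
  With no function symbols every ground term is a constant, so there are exactly 3 ground terms at every depth bound.
  N_0 = 3
  N_1 = 3
  Explicitly: b, c, d.
So there are 3 ground terms available for substitution.
The clause has 2 distinct variables (w, z), each appearing in the body. In the free term algebra distinct substitutions yield syntactically distinct ground instances.
Number of ground instances = 3^2 = 9.

9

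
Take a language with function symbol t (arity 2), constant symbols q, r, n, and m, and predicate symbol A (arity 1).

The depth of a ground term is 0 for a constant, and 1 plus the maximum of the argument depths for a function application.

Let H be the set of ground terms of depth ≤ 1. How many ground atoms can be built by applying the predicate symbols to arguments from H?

First count ground terms of depth ≤ 1.
Write N_k for the number of ground terms of depth ≤ k. A term of depth ≤ k is either a constant or a function symbol applied to arguments of depth ≤ k−1, so N_k = 4 + N_{k-1}^2.
N_0 = 4
N_1 = 4 + 4^2 = 20
So |H| = 20.
A ground atom is a predicate applied to a tuple of terms from H, so the count is the sum over predicates of |H|^arity:
  A: 20
Total ground atoms: 20.

20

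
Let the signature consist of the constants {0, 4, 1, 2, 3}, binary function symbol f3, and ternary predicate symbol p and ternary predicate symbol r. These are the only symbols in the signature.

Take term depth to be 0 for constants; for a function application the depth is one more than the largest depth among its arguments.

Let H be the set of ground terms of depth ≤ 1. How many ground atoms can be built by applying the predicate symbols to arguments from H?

54000

First count ground terms of depth ≤ 1.
Let N_k count ground terms of depth at most k. Each non-constant term of depth ≤ k is some function symbol applied to depth-≤(k−1) arguments, giving N_k = 5 + N_{k-1}^2.
N_0 = 5
N_1 = 5 + 5^2 = 30
So |H| = 30.
A ground atom is a predicate applied to a tuple of terms from H, so the count is the sum over predicates of |H|^arity:
  p: 30^3 = 27000;  r: 30^3 = 27000
Total ground atoms: 27000 + 27000 = 54000.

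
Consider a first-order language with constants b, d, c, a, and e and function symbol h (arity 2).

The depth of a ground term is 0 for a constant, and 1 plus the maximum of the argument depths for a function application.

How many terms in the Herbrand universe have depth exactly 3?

Count level by level. With function symbols h/2, the terms of depth ≤ k are the 5 constants together with each function applied to depth-≤(k−1) tuples, so N_k = 5 + N_{k-1}^2.
N_0 = 5
N_1 = 5 + 5^2 = 30
N_2 = 5 + 30^2 = 905
N_3 = 5 + 905^2 = 819030
Terms of depth exactly 3: N_3 − N_2 = 819030 − 905 = 818125.

818125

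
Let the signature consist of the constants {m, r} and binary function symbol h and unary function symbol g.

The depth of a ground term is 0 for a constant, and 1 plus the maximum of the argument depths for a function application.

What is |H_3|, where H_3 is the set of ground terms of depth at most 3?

5552

Write N_k for the number of ground terms of depth ≤ k. A term of depth ≤ k is either a constant or a function symbol applied to arguments of depth ≤ k−1, so N_k = 2 + N_{k-1}^2 + N_{k-1}.
N_0 = 2
N_1 = 2 + 2^2 + 2 = 8
N_2 = 2 + 8^2 + 8 = 74
N_3 = 2 + 74^2 + 74 = 5552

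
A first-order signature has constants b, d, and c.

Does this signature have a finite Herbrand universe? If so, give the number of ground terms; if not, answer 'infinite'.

3

There are no function symbols, so every ground term is one of the 3 constants.
The Herbrand universe is {b, d, c}, which is finite with 3 elements.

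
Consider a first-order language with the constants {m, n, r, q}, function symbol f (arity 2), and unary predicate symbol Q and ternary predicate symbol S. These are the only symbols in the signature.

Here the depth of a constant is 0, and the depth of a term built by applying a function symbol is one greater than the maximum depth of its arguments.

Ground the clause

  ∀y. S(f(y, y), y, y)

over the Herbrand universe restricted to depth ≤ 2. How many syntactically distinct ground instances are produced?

Ground terms of depth ≤ 2:
  If N_k denotes the number of depth-≤k ground terms, the 4 constants give N_0 = 4, and each function symbol of arity r contributes N_{k-1}^r new terms at level k: N_k = 4 + N_{k-1}^2.
  N_0 = 4
  N_1 = 4 + 4^2 = 20
  N_2 = 4 + 20^2 = 404
So there are 404 ground terms available for substitution.
The clause has 1 distinct variable (y), which appears in the body. In the free term algebra distinct substitutions yield syntactically distinct ground instances.
Number of ground instances = 404.

404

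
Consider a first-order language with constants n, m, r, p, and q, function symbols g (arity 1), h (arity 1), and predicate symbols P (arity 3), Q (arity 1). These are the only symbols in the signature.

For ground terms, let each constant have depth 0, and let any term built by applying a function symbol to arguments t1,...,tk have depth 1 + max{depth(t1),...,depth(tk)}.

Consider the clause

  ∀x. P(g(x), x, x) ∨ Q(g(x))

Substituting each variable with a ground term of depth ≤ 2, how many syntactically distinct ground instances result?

35

Ground terms of depth ≤ 2:
  Write N_k for the number of ground terms of depth ≤ k. A term of depth ≤ k is either a constant or a function symbol applied to arguments of depth ≤ k−1, so N_k = 5 + N_{k-1} + N_{k-1}.
  N_0 = 5
  N_1 = 5 + 5 + 5 = 15
  N_2 = 5 + 15 + 15 = 35
So there are 35 ground terms available for substitution.
The clause has 1 distinct variable (x), which appears in the body. In the free term algebra distinct substitutions yield syntactically distinct ground instances.
Number of ground instances = 35.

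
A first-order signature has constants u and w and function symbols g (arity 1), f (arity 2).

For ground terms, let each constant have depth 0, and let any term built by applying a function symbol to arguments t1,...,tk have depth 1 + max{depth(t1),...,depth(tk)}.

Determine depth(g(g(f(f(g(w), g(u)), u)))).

5

depth(g(w)) = 1 + depth(w) = 1 + 0 = 1
depth(g(u)) = 1 + depth(u) = 1 + 0 = 1
depth(f(g(w), g(u))) = 1 + max(1, 1) = 2
depth(f(f(g(w), g(u)), u)) = 1 + max(2, 0) = 3
depth(g(f(f(g(w), g(u)), u))) = 1 + depth(f(f(g(w), g(u)), u)) = 1 + 3 = 4
depth(g(g(f(f(g(w), g(u)), u)))) = 1 + depth(g(f(f(g(w), g(u)), u))) = 1 + 4 = 5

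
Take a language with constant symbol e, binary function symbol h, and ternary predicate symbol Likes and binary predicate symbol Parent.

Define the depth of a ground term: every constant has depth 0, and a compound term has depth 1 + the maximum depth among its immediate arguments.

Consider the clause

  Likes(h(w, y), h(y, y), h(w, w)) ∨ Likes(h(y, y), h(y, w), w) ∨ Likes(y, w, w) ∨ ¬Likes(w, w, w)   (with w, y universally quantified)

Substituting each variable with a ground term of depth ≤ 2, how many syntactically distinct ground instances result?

25

Ground terms of depth ≤ 2:
  Write N_k for the number of ground terms of depth ≤ k. A term of depth ≤ k is either a constant or a function symbol applied to arguments of depth ≤ k−1, so N_k = 1 + N_{k-1}^2.
  N_0 = 1
  N_1 = 1 + 1^2 = 2
  N_2 = 1 + 2^2 = 5
  Explicitly: e, h(e, e), h(e, h(e, e)), h(h(e, e), e), h(h(e, e), h(e, e)).
So there are 5 ground terms available for substitution.
The body mentions every one of the 2 quantified variables; since ground terms form a free algebra, no two substitutions collapse to the same formula.
Number of ground instances = 5^2 = 25.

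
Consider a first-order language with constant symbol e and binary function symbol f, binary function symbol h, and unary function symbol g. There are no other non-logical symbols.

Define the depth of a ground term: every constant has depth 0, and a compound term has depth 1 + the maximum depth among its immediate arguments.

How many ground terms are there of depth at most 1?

4

Write N_k for the number of ground terms of depth ≤ k. A term of depth ≤ k is either a constant or a function symbol applied to arguments of depth ≤ k−1, so N_k = 1 + N_{k-1}^2 + N_{k-1}^2 + N_{k-1}.
N_0 = 1
N_1 = 1 + 1^2 + 1^2 + 1 = 4
Explicitly: e, f(e, e), h(e, e), g(e).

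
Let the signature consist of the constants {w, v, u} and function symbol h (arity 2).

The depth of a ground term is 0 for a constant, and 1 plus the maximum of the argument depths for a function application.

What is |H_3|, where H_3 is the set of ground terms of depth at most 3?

Let N_k = |{terms of depth ≤ k}|. Then N_0 = 3 and N_k = 3 + N_{k-1}^2 for k ≥ 1 (one summand per function symbol, arity giving the exponent).
N_0 = 3
N_1 = 3 + 3^2 = 12
N_2 = 3 + 12^2 = 147
N_3 = 3 + 147^2 = 21612

21612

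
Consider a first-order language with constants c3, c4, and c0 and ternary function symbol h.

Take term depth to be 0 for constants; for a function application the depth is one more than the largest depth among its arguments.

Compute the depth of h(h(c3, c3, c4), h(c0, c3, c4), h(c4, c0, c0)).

2

depth(h(c3, c3, c4)) = 1 + max(0, 0, 0) = 1
depth(h(c0, c3, c4)) = 1 + max(0, 0, 0) = 1
depth(h(c4, c0, c0)) = 1 + max(0, 0, 0) = 1
depth(h(h(c3, c3, c4), h(c0, c3, c4), h(c4, c0, c0))) = 1 + max(1, 1, 1) = 2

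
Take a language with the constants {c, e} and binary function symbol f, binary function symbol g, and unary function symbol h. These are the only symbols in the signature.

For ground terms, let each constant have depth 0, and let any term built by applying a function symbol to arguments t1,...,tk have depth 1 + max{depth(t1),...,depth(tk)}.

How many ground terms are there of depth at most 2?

302

If N_k denotes the number of depth-≤k ground terms, the 2 constants give N_0 = 2, and each function symbol of arity r contributes N_{k-1}^r new terms at level k: N_k = 2 + N_{k-1}^2 + N_{k-1}^2 + N_{k-1}.
N_0 = 2
N_1 = 2 + 2^2 + 2^2 + 2 = 12
N_2 = 2 + 12^2 + 12^2 + 12 = 302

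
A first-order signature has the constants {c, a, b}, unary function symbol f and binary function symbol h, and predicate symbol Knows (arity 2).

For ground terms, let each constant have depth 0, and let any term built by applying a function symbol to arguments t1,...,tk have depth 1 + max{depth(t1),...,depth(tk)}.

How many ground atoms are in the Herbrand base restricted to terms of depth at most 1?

First count ground terms of depth ≤ 1.
If N_k denotes the number of depth-≤k ground terms, the 3 constants give N_0 = 3, and each function symbol of arity r contributes N_{k-1}^r new terms at level k: N_k = 3 + N_{k-1} + N_{k-1}^2.
N_0 = 3
N_1 = 3 + 3 + 3^2 = 15
So |H| = 15.
Each predicate of arity r yields |H|^r ground atoms (one per choice of an r-tuple from H):
  Knows: 15^2 = 225
Total ground atoms: 225.

225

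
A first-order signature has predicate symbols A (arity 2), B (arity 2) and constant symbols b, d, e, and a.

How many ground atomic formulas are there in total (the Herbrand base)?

With no function symbols, the Herbrand universe is just the 4 constants.
Ground atoms per predicate: A: 4^2 = 16, B: 4^2 = 16.
Herbrand base size = 16 + 16 = 32.

32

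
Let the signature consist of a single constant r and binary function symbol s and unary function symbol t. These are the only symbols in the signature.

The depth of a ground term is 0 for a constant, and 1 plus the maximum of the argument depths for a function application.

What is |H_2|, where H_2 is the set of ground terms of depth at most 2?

13

Count level by level. With function symbols s/2, t/1, the terms of depth ≤ k are the 1 constant together with each function applied to depth-≤(k−1) tuples, so N_k = 1 + N_{k-1}^2 + N_{k-1}.
N_0 = 1
N_1 = 1 + 1^2 + 1 = 3
N_2 = 1 + 3^2 + 3 = 13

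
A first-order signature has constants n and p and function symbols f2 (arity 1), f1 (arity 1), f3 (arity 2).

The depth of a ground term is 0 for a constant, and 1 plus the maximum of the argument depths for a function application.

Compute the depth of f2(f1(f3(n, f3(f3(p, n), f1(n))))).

5

depth(f3(p, n)) = 1 + max(0, 0) = 1
depth(f1(n)) = 1 + depth(n) = 1 + 0 = 1
depth(f3(f3(p, n), f1(n))) = 1 + max(1, 1) = 2
depth(f3(n, f3(f3(p, n), f1(n)))) = 1 + max(0, 2) = 3
depth(f1(f3(n, f3(f3(p, n), f1(n))))) = 1 + depth(f3(n, f3(f3(p, n), f1(n)))) = 1 + 3 = 4
depth(f2(f1(f3(n, f3(f3(p, n), f1(n)))))) = 1 + depth(f1(f3(n, f3(f3(p, n), f1(n))))) = 1 + 4 = 5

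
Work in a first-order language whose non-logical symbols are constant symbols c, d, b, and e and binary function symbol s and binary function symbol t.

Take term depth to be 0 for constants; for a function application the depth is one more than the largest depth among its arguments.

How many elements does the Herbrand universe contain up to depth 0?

Let N_k = |{terms of depth ≤ k}|. Then N_0 = 4 and N_k = 4 + N_{k-1}^2 + N_{k-1}^2 for k ≥ 1 (one summand per function symbol, arity giving the exponent).
N_0 = 4
Explicitly: c, d, b, e.

4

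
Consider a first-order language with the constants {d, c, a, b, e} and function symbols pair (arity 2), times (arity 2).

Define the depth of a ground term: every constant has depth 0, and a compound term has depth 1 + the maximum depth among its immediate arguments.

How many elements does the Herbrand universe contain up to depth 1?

Let N_k = |{terms of depth ≤ k}|. Then N_0 = 5 and N_k = 5 + N_{k-1}^2 + N_{k-1}^2 for k ≥ 1 (one summand per function symbol, arity giving the exponent).
N_0 = 5
N_1 = 5 + 5^2 + 5^2 = 55

55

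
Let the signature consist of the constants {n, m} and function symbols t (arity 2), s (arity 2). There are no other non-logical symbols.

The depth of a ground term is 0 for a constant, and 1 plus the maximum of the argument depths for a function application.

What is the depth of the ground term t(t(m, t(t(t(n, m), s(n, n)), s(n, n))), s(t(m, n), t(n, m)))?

5

depth(t(n, m)) = 1 + max(0, 0) = 1
depth(s(n, n)) = 1 + max(0, 0) = 1
depth(t(t(n, m), s(n, n))) = 1 + max(1, 1) = 2
depth(t(t(t(n, m), s(n, n)), s(n, n))) = 1 + max(2, 1) = 3
depth(t(m, t(t(t(n, m), s(n, n)), s(n, n)))) = 1 + max(0, 3) = 4
depth(t(m, n)) = 1 + max(0, 0) = 1
depth(s(t(m, n), t(n, m))) = 1 + max(1, 1) = 2
depth(t(t(m, t(t(t(n, m), s(n, n)), s(n, n))), s(t(m, n), t(n, m)))) = 1 + max(4, 2) = 5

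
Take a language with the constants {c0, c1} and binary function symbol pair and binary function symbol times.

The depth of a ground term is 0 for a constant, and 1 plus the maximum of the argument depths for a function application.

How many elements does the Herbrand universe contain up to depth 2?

Let N_k = |{terms of depth ≤ k}|. Then N_0 = 2 and N_k = 2 + N_{k-1}^2 + N_{k-1}^2 for k ≥ 1 (one summand per function symbol, arity giving the exponent).
N_0 = 2
N_1 = 2 + 2^2 + 2^2 = 10
N_2 = 2 + 10^2 + 10^2 = 202

202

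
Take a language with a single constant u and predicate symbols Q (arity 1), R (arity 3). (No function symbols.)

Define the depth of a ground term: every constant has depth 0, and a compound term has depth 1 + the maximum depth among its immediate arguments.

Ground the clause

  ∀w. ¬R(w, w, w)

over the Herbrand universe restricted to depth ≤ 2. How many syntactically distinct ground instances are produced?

Ground terms of depth ≤ 2:
  With no function symbols every ground term is a constant, so there is exactly 1 ground term at every depth bound.
  N_0 = 1
  N_1 = 1
  N_2 = 1
  Explicitly: u.
So there is exactly 1 ground term available for substitution.
There is 1 variable to instantiate (w),  occurring in at least one literal, so different choices give different ground instances.
Number of ground instances = 1.

1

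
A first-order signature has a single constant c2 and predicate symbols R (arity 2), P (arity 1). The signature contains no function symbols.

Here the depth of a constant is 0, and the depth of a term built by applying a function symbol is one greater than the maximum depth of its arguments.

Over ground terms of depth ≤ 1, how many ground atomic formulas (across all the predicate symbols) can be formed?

First count ground terms of depth ≤ 1.
With no function symbols every ground term is a constant, so there is exactly 1 ground term at every depth bound.
N_0 = 1
N_1 = 1
Explicitly: c2.
So |H| = 1.
Ground atoms are formed by filling each argument slot of a predicate with a term from H, so an r-ary predicate gives |H|^r atoms:
  R: 1^2 = 1;  P: 1
Total ground atoms: 1 + 1 = 2.

2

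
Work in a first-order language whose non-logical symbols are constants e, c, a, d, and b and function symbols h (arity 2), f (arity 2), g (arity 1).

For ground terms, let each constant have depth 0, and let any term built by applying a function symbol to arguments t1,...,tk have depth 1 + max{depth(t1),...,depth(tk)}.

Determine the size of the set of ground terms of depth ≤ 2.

7265

Let N_k count ground terms of depth at most k. Each non-constant term of depth ≤ k is some function symbol applied to depth-≤(k−1) arguments, giving N_k = 5 + N_{k-1}^2 + N_{k-1}^2 + N_{k-1}.
N_0 = 5
N_1 = 5 + 5^2 + 5^2 + 5 = 60
N_2 = 5 + 60^2 + 60^2 + 60 = 7265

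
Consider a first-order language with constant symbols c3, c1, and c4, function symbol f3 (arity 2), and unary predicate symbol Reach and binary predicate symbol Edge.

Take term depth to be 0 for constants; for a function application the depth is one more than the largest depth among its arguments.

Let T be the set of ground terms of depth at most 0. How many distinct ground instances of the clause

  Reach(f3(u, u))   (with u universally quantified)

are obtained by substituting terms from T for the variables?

Ground terms of depth ≤ 0:
  Let N_k = |{terms of depth ≤ k}|. Then N_0 = 3 and N_k = 3 + N_{k-1}^2 for k ≥ 1 (one summand per function symbol, arity giving the exponent).
  N_0 = 3
So there are 3 ground terms available for substitution.
The clause has 1 distinct variable (u), which appears in the body. In the free term algebra distinct substitutions yield syntactically distinct ground instances.
Number of ground instances = 3.

3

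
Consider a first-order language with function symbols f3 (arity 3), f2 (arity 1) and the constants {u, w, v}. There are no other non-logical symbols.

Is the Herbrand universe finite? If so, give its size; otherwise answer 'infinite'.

The signature has at least one function symbol (f3, arity 3) and at least one constant (u).
Iterating f3 gives infinitely many distinct ground terms: u, f3(u, u, u), f3(f3(u, u, u), f3(u, u, u), f3(u, u, u)), ...
So the Herbrand universe is infinite.

infinite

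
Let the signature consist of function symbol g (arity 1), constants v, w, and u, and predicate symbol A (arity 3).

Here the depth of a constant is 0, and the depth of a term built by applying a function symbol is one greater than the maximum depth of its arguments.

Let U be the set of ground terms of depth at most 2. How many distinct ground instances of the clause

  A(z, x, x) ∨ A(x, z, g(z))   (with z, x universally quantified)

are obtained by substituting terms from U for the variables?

Ground terms of depth ≤ 2:
  If N_k denotes the number of depth-≤k ground terms, the 3 constants give N_0 = 3, and each function symbol of arity r contributes N_{k-1}^r new terms at level k: N_k = 3 + N_{k-1}.
  N_0 = 3
  N_1 = 3 + 3 = 6
  N_2 = 3 + 6 = 9
  Explicitly: v, w, u, g(v), g(w), g(u), g(g(v)), g(g(w)), g(g(u)).
So there are 9 ground terms available for substitution.
Each of z, x ranges independently over the available ground terms, and distinct assignments produce distinct instances.
Number of ground instances = 9^2 = 81.

81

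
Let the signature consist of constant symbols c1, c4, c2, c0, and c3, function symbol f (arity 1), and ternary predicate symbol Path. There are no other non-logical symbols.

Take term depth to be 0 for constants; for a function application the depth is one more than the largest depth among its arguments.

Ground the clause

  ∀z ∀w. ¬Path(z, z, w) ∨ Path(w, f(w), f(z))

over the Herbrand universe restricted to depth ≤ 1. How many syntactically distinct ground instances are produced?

100

Ground terms of depth ≤ 1:
  Let N_k count ground terms of depth at most k. Each non-constant term of depth ≤ k is some function symbol applied to depth-≤(k−1) arguments, giving N_k = 5 + N_{k-1}.
  N_0 = 5
  N_1 = 5 + 5 = 10
So there are 10 ground terms available for substitution.
There are 2 variables to instantiate (z, w), each occurring in at least one literal, so different choices give different ground instances.
Number of ground instances = 10^2 = 100.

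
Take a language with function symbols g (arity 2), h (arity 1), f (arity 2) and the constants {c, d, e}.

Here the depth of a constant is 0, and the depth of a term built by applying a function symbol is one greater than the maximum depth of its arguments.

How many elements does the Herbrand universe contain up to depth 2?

If N_k denotes the number of depth-≤k ground terms, the 3 constants give N_0 = 3, and each function symbol of arity r contributes N_{k-1}^r new terms at level k: N_k = 3 + N_{k-1}^2 + N_{k-1} + N_{k-1}^2.
N_0 = 3
N_1 = 3 + 3^2 + 3 + 3^2 = 24
N_2 = 3 + 24^2 + 24 + 24^2 = 1179

1179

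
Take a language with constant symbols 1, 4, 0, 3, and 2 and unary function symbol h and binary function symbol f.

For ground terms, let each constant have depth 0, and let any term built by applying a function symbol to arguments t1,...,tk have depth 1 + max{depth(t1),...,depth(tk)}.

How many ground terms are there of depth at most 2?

1265

Count level by level. With function symbols h/1, f/2, the terms of depth ≤ k are the 5 constants together with each function applied to depth-≤(k−1) tuples, so N_k = 5 + N_{k-1} + N_{k-1}^2.
N_0 = 5
N_1 = 5 + 5 + 5^2 = 35
N_2 = 5 + 35 + 35^2 = 1265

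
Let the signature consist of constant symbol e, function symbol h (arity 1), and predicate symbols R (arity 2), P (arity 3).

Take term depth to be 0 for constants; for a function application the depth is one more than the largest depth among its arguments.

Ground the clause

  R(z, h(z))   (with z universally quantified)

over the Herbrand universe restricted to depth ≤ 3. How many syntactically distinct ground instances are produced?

Ground terms of depth ≤ 3:
  Let N_k count ground terms of depth at most k. Each non-constant term of depth ≤ k is some function symbol applied to depth-≤(k−1) arguments, giving N_k = 1 + N_{k-1}.
  N_0 = 1
  N_1 = 1 + 1 = 2
  N_2 = 1 + 2 = 3
  N_3 = 1 + 3 = 4
So there are 4 ground terms available for substitution.
The variable z ranges independently over the available ground terms, and distinct assignments produce distinct instances.
Number of ground instances = 4.

4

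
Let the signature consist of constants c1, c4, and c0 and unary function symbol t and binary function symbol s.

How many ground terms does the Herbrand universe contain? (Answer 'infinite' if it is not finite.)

infinite

The signature has at least one function symbol (t, arity 1) and at least one constant (c1).
Iterating t gives infinitely many distinct ground terms: c1, t(c1), t(t(c1)), ...
So the Herbrand universe is infinite.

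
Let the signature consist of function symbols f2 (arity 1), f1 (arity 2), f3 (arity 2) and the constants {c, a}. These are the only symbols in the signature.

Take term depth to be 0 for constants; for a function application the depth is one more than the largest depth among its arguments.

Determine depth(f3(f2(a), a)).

2

depth(f2(a)) = 1 + depth(a) = 1 + 0 = 1
depth(f3(f2(a), a)) = 1 + max(1, 0) = 2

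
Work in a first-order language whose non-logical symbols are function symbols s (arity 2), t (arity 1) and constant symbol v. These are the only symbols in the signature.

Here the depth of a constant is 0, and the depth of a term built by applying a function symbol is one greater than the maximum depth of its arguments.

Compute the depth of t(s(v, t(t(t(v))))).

5

depth(t(v)) = 1 + depth(v) = 1 + 0 = 1
depth(t(t(v))) = 1 + depth(t(v)) = 1 + 1 = 2
depth(t(t(t(v)))) = 1 + depth(t(t(v))) = 1 + 2 = 3
depth(s(v, t(t(t(v))))) = 1 + max(0, 3) = 4
depth(t(s(v, t(t(t(v)))))) = 1 + depth(s(v, t(t(t(v))))) = 1 + 4 = 5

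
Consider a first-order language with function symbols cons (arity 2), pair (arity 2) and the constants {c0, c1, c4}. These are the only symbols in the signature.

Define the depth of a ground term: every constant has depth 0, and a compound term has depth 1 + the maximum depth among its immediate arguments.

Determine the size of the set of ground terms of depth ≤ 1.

Write N_k for the number of ground terms of depth ≤ k. A term of depth ≤ k is either a constant or a function symbol applied to arguments of depth ≤ k−1, so N_k = 3 + N_{k-1}^2 + N_{k-1}^2.
N_0 = 3
N_1 = 3 + 3^2 + 3^2 = 21

21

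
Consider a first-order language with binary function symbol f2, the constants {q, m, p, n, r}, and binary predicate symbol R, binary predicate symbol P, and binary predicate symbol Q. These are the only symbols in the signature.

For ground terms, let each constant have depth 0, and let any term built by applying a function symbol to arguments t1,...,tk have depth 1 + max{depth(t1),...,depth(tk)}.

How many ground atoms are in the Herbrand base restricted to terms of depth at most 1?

First count ground terms of depth ≤ 1.
Let N_k = |{terms of depth ≤ k}|. Then N_0 = 5 and N_k = 5 + N_{k-1}^2 for k ≥ 1 (one summand per function symbol, arity giving the exponent).
N_0 = 5
N_1 = 5 + 5^2 = 30
So |H| = 30.
Ground atoms are formed by filling each argument slot of a predicate with a term from H, so an r-ary predicate gives |H|^r atoms:
  R: 30^2 = 900;  P: 30^2 = 900;  Q: 30^2 = 900
Total ground atoms: 900 + 900 + 900 = 2700.

2700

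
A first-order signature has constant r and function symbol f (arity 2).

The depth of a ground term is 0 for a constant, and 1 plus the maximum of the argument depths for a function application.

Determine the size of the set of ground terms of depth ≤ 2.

5

Let N_k = |{terms of depth ≤ k}|. Then N_0 = 1 and N_k = 1 + N_{k-1}^2 for k ≥ 1 (one summand per function symbol, arity giving the exponent).
N_0 = 1
N_1 = 1 + 1^2 = 2
N_2 = 1 + 2^2 = 5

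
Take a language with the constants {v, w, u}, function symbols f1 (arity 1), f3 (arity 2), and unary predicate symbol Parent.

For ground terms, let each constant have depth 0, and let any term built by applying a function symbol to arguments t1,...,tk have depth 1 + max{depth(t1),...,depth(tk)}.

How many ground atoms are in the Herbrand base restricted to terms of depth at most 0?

3

First count ground terms of depth ≤ 0.
If N_k denotes the number of depth-≤k ground terms, the 3 constants give N_0 = 3, and each function symbol of arity r contributes N_{k-1}^r new terms at level k: N_k = 3 + N_{k-1} + N_{k-1}^2.
N_0 = 3
So |H| = 3.
For each predicate symbol, the number of ground atoms is |H| raised to its arity; summing:
  Parent: 3
Total ground atoms: 3.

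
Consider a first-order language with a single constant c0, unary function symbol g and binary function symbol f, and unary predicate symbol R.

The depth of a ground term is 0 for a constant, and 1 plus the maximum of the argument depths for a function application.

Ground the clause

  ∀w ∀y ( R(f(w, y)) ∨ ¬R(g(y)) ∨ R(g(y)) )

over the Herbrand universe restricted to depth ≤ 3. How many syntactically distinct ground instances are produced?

Ground terms of depth ≤ 3:
  Let N_k = |{terms of depth ≤ k}|. Then N_0 = 1 and N_k = 1 + N_{k-1} + N_{k-1}^2 for k ≥ 1 (one summand per function symbol, arity giving the exponent).
  N_0 = 1
  N_1 = 1 + 1 + 1^2 = 3
  N_2 = 1 + 3 + 3^2 = 13
  N_3 = 1 + 13 + 13^2 = 183
So there are 183 ground terms available for substitution.
The body mentions every one of the 2 quantified variables; since ground terms form a free algebra, no two substitutions collapse to the same formula.
Number of ground instances = 183^2 = 33489.

33489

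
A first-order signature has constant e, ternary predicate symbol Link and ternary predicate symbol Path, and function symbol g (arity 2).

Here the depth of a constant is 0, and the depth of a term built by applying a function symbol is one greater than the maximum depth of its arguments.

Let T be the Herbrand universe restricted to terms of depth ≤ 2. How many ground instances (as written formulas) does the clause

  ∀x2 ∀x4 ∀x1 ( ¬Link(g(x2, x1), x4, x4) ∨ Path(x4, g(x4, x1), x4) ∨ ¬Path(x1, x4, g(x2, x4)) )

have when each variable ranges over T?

125

Ground terms of depth ≤ 2:
  If N_k denotes the number of depth-≤k ground terms, the 1 constant gives N_0 = 1, and each function symbol of arity r contributes N_{k-1}^r new terms at level k: N_k = 1 + N_{k-1}^2.
  N_0 = 1
  N_1 = 1 + 1^2 = 2
  N_2 = 1 + 2^2 = 5
So there are 5 ground terms available for substitution.
Each of x2, x4, x1 ranges independently over the available ground terms, and distinct assignments produce distinct instances.
Number of ground instances = 5^3 = 125.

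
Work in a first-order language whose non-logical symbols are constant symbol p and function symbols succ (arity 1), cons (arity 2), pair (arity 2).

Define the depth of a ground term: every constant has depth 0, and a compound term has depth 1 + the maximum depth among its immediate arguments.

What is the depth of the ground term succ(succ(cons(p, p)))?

3

depth(cons(p, p)) = 1 + max(0, 0) = 1
depth(succ(cons(p, p))) = 1 + depth(cons(p, p)) = 1 + 1 = 2
depth(succ(succ(cons(p, p)))) = 1 + depth(succ(cons(p, p))) = 1 + 2 = 3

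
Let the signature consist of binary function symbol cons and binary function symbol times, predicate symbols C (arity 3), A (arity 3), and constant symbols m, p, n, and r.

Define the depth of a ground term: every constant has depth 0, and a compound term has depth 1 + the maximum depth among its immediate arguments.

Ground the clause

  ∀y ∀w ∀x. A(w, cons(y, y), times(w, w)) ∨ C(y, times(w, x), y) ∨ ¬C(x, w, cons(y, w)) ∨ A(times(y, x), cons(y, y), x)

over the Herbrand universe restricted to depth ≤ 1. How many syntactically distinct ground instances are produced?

46656

Ground terms of depth ≤ 1:
  If N_k denotes the number of depth-≤k ground terms, the 4 constants give N_0 = 4, and each function symbol of arity r contributes N_{k-1}^r new terms at level k: N_k = 4 + N_{k-1}^2 + N_{k-1}^2.
  N_0 = 4
  N_1 = 4 + 4^2 + 4^2 = 36
So there are 36 ground terms available for substitution.
Each of y, w, x ranges independently over the available ground terms, and distinct assignments produce distinct instances.
Number of ground instances = 36^3 = 46656.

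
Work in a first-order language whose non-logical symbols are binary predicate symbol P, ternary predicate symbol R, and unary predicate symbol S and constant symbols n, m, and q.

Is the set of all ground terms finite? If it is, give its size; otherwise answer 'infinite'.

3

There are no function symbols, so every ground term is one of the 3 constants.
The Herbrand universe is {n, m, q}, which is finite with 3 elements.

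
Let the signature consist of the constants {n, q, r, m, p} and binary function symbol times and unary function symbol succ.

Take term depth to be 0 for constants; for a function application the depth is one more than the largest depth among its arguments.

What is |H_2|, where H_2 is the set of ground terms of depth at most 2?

1265

If N_k denotes the number of depth-≤k ground terms, the 5 constants give N_0 = 5, and each function symbol of arity r contributes N_{k-1}^r new terms at level k: N_k = 5 + N_{k-1}^2 + N_{k-1}.
N_0 = 5
N_1 = 5 + 5^2 + 5 = 35
N_2 = 5 + 35^2 + 35 = 1265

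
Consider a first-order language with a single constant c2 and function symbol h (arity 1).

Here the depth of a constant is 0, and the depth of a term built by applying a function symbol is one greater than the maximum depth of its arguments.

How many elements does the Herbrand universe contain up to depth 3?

If N_k denotes the number of depth-≤k ground terms, the 1 constant gives N_0 = 1, and each function symbol of arity r contributes N_{k-1}^r new terms at level k: N_k = 1 + N_{k-1}.
N_0 = 1
N_1 = 1 + 1 = 2
N_2 = 1 + 2 = 3
N_3 = 1 + 3 = 4
Explicitly: c2, h(c2), h(h(c2)), h(h(h(c2))).

4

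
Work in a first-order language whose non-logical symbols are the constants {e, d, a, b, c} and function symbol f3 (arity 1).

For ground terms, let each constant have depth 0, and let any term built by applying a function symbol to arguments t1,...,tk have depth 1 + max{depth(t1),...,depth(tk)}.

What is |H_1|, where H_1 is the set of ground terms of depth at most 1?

10

Write N_k for the number of ground terms of depth ≤ k. A term of depth ≤ k is either a constant or a function symbol applied to arguments of depth ≤ k−1, so N_k = 5 + N_{k-1}.
N_0 = 5
N_1 = 5 + 5 = 10
Explicitly: e, d, a, b, c, f3(e), f3(d), f3(a), f3(b), f3(c).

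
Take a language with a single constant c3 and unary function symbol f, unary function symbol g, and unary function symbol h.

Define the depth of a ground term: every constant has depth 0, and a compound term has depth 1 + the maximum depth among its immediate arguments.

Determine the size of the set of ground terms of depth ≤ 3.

Let N_k = |{terms of depth ≤ k}|. Then N_0 = 1 and N_k = 1 + N_{k-1} + N_{k-1} + N_{k-1} for k ≥ 1 (one summand per function symbol, arity giving the exponent).
N_0 = 1
N_1 = 1 + 1 + 1 + 1 = 4
N_2 = 1 + 4 + 4 + 4 = 13
N_3 = 1 + 13 + 13 + 13 = 40

40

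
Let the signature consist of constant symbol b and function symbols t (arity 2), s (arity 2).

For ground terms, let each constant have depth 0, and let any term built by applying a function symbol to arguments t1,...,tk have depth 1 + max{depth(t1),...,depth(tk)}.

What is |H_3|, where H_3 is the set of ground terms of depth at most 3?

Let N_k count ground terms of depth at most k. Each non-constant term of depth ≤ k is some function symbol applied to depth-≤(k−1) arguments, giving N_k = 1 + N_{k-1}^2 + N_{k-1}^2.
N_0 = 1
N_1 = 1 + 1^2 + 1^2 = 3
N_2 = 1 + 3^2 + 3^2 = 19
N_3 = 1 + 19^2 + 19^2 = 723

723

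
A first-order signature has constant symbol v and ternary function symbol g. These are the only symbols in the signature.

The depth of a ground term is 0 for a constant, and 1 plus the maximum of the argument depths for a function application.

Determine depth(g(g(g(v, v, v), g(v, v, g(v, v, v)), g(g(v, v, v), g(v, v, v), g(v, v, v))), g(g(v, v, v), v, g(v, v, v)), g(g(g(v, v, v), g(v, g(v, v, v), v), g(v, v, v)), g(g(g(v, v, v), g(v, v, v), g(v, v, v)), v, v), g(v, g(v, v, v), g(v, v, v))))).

5

depth(g(v, v, v)) = 1 + max(0, 0, 0) = 1
depth(g(v, v, g(v, v, v))) = 1 + max(0, 0, 1) = 2
depth(g(g(v, v, v), g(v, v, v), g(v, v, v))) = 1 + max(1, 1, 1) = 2
depth(g(g(v, v, v), g(v, v, g(v, v, v)), g(g(v, v, v), g(v, v, v), g(v, v, v)))) = 1 + max(1, 2, 2) = 3
depth(g(g(v, v, v), v, g(v, v, v))) = 1 + max(1, 0, 1) = 2
depth(g(v, g(v, v, v), v)) = 1 + max(0, 1, 0) = 2
depth(g(g(v, v, v), g(v, g(v, v, v), v), g(v, v, v))) = 1 + max(1, 2, 1) = 3
depth(g(g(g(v, v, v), g(v, v, v), g(v, v, v)), v, v)) = 1 + max(2, 0, 0) = 3
depth(g(v, g(v, v, v), g(v, v, v))) = 1 + max(0, 1, 1) = 2
depth(g(g(g(v, v, v), g(v, g(v, v, v), v), g(v, v, v)), g(g(g(v, v, v), g(v, v, v), g(v, v, v)), v, v), g(v, g(v, v, v), g(v, v, v)))) = 1 + max(3, 3, 2) = 4
depth(g(g(g(v, v, v), g(v, v, g(v, v, v)), g(g(v, v, v), g(v, v, v), g(v, v, v))), g(g(v, v, v), v, g(v, v, v)), g(g(g(v, v, v), g(v, g(v, v, v), v), g(v, v, v)), g(g(g(v, v, v), g(v, v, v), g(v, v, v)), v, v), g(v, g(v, v, v), g(v, v, v))))) = 1 + max(3, 2, 4) = 5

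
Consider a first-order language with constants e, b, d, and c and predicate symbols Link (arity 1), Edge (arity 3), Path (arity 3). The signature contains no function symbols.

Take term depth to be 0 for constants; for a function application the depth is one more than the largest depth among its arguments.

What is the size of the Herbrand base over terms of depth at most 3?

132

First count ground terms of depth ≤ 3.
With no function symbols every ground term is a constant, so there are exactly 4 ground terms at every depth bound.
N_0 = 4
N_1 = 4
N_2 = 4
N_3 = 4
Explicitly: e, b, d, c.
So |H| = 4.
Each predicate of arity r yields |H|^r ground atoms (one per choice of an r-tuple from H):
  Link: 4;  Edge: 4^3 = 64;  Path: 4^3 = 64
Total ground atoms: 4 + 64 + 64 = 132.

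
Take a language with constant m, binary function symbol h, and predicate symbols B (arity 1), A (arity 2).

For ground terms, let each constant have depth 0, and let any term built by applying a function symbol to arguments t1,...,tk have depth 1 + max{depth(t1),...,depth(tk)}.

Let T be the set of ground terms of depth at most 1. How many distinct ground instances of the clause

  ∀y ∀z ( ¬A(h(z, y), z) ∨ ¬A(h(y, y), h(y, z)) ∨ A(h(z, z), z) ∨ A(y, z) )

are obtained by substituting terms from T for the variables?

4

Ground terms of depth ≤ 1:
  If N_k denotes the number of depth-≤k ground terms, the 1 constant gives N_0 = 1, and each function symbol of arity r contributes N_{k-1}^r new terms at level k: N_k = 1 + N_{k-1}^2.
  N_0 = 1
  N_1 = 1 + 1^2 = 2
So there are 2 ground terms available for substitution.
The clause has 2 distinct variables (y, z), each appearing in the body. In the free term algebra distinct substitutions yield syntactically distinct ground instances.
Number of ground instances = 2^2 = 4.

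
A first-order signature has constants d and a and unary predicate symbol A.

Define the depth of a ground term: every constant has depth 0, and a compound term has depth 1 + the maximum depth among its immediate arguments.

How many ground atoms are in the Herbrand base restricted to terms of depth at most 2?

First count ground terms of depth ≤ 2.
With no function symbols every ground term is a constant, so there are exactly 2 ground terms at every depth bound.
N_0 = 2
N_1 = 2
N_2 = 2
Explicitly: d, a.
So |H| = 2.
Each predicate of arity r yields |H|^r ground atoms (one per choice of an r-tuple from H):
  A: 2
Total ground atoms: 2.

2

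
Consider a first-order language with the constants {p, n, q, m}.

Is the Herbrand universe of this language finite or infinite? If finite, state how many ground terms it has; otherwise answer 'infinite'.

There are no function symbols, so every ground term is one of the 4 constants.
The Herbrand universe is {p, n, q, m}, which is finite with 4 elements.

4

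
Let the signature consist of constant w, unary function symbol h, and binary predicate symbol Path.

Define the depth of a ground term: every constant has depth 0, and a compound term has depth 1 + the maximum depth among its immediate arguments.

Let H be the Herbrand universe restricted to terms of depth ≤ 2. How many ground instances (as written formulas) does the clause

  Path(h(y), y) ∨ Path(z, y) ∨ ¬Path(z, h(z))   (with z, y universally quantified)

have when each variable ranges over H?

Ground terms of depth ≤ 2:
  Write N_k for the number of ground terms of depth ≤ k. A term of depth ≤ k is either a constant or a function symbol applied to arguments of depth ≤ k−1, so N_k = 1 + N_{k-1}.
  N_0 = 1
  N_1 = 1 + 1 = 2
  N_2 = 1 + 2 = 3
  Explicitly: w, h(w), h(h(w)).
So there are 3 ground terms available for substitution.
The body mentions every one of the 2 quantified variables; since ground terms form a free algebra, no two substitutions collapse to the same formula.
Number of ground instances = 3^2 = 9.

9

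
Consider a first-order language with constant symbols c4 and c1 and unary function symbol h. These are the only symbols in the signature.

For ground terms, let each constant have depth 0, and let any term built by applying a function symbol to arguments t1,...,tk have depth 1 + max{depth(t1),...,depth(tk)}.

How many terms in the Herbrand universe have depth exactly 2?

Let N_k count ground terms of depth at most k. Each non-constant term of depth ≤ k is some function symbol applied to depth-≤(k−1) arguments, giving N_k = 2 + N_{k-1}.
N_0 = 2
N_1 = 2 + 2 = 4
N_2 = 2 + 4 = 6
Terms of depth exactly 2: N_2 − N_1 = 6 − 4 = 2.

2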